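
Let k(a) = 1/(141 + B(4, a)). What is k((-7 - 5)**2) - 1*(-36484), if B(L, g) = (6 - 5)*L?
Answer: 5290181/145 ≈ 36484.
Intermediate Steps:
B(L, g) = L (B(L, g) = 1*L = L)
k(a) = 1/145 (k(a) = 1/(141 + 4) = 1/145)
k((-7 - 5)**2) - 1*(-36484) = 1/145 - 1*(-36484) = 1/145 + 36484 = 5290181/145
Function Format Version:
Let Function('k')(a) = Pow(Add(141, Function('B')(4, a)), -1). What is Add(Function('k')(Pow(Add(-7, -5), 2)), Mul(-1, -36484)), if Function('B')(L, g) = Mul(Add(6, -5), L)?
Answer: Rational(5290181, 145) ≈ 36484.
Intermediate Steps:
Function('B')(L, g) = L (Function('B')(L, g) = Mul(1, L) = L)
Function('k')(a) = Rational(1, 145) (Function('k')(a) = Pow(Add(141, 4), -1) = Pow(145, -1) = Rational(1, 145))
Add(Function('k')(Pow(Add(-7, -5), 2)), Mul(-1, -36484)) = Add(Rational(1, 145), Mul(-1, -36484)) = Add(Rational(1, 145), 36484) = Rational(5290181, 145)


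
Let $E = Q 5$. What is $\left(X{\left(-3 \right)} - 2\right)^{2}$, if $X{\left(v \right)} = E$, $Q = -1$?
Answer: $49$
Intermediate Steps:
$E = -5$ ($E = \left(-1\right) 5 = -5$)
$X{\left(v \right)} = -5$
$\left(X{\left(-3 \right)} - 2\right)^{2} = \left(-5 - 2\right)^{2} = \left(-7\right)^{2} = 49$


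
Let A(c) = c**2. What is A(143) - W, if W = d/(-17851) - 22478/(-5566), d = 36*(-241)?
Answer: 1015667907820/49679333 ≈ 20444.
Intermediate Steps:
d = -8676
W = 224772697/49679333 (W = -8676/(-17851) - 22478/(-5566) = -8676*(-1/17851) - 22478*(-1/5566) = 8676/17851 + 11239/2783 = 224772697/49679333 ≈ 4.5245)
A(143) - W = 143**2 - 1*224772697/49679333 = 20449 - 224772697/49679333 = 1015667907820/49679333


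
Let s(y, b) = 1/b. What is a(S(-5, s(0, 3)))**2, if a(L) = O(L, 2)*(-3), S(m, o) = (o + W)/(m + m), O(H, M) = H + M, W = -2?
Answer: 169/4 ≈ 42.250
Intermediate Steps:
S(m, o) = (-2 + o)/(2*m) (S(m, o) = (o - 2)/(m + m) = (-2 + o)/((2*m)) = (-2 + o)*(1/(2*m)) = (-2 + o)/(2*m))
a(L) = -6 - 3*L (a(L) = (L + 2)*(-3) = (2 + L)*(-3) = -6 - 3*L)
a(S(-5, s(0, 3)))**2 = (-6 - 3*(-2 + 1/3)/(2*(-5)))**2 = (-6 - 3*(-1)*(-2 + 1/3)/(2*5))**2 = (-6 - 3*(-1)*(-5)/(2*5*3))**2 = (-6 - 3*1/6)**2 = (-6 - 1/2)**2 = (-13/2)**2 = 169/4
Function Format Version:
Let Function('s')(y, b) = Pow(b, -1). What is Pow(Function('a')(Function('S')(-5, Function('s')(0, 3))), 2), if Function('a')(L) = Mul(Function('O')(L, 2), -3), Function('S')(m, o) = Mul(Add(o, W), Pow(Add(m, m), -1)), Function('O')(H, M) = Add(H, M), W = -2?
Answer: Rational(169, 4) ≈ 42.250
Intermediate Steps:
Function('S')(m, o) = Mul(Rational(1, 2), Pow(m, -1), Add(-2, o)) (Function('S')(m, o) = Mul(Add(o, -2), Pow(Add(m, m), -1)) = Mul(Add(-2, o), Pow(Mul(2, m), -1)) = Mul(Add(-2, o), Mul(Rational(1, 2), Pow(m, -1))) = Mul(Rational(1, 2), Pow(m, -1), Add(-2, o)))
Function('a')(L) = Add(-6, Mul(-3, L)) (Function('a')(L) = Mul(Add(L, 2), -3) = Mul(Add(2, L), -3) = Add(-6, Mul(-3, L)))
Pow(Function('a')(Function('S')(-5, Function('s')(0, 3))), 2) = Pow(Add(-6, Mul(-3, Mul(Rational(1, 2), Pow(-5, -1), Add(-2, Pow(3, -1))))), 2) = Pow(Add(-6, Mul(-3, Mul(Rational(1, 2), Rational(-1, 5), Add(-2, Rational(1, 3))))), 2) = Pow(Add(-6, Mul(-3, Mul(Rational(1, 2), Rational(-1, 5), Rational(-5, 3)))), 2) = Pow(Add(-6, Mul(-3, Rational(1, 6))), 2) = Pow(Add(-6, Rational(-1, 2)), 2) = Pow(Rational(-13, 2), 2) = Rational(169, 4)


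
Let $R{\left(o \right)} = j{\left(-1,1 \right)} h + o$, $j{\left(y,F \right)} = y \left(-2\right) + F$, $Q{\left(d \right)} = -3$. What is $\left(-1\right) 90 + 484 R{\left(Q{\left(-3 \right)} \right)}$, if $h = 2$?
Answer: $1362$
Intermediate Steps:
$j{\left(y,F \right)} = F - 2 y$ ($j{\left(y,F \right)} = - 2 y + F = F - 2 y$)
$R{\left(o \right)} = 6 + o$ ($R{\left(o \right)} = \left(1 - -2\right) 2 + o = \left(1 + 2\right) 2 + o = 3 \cdot 2 + o = 6 + o$)
$\left(-1\right) 90 + 484 R{\left(Q{\left(-3 \right)} \right)} = \left(-1\right) 90 + 484 \left(6 - 3\right) = -90 + 484 \cdot 3 = -90 + 1452 = 1362$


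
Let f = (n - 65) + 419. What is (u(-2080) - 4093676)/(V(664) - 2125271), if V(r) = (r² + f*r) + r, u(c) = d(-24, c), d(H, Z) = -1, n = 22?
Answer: 4093677/1434047 ≈ 2.8546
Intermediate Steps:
f = 376 (f = (22 - 65) + 419 = -43 + 419 = 376)
u(c) = -1
V(r) = r² + 377*r (V(r) = (r² + 376*r) + r = r² + 377*r)
(u(-2080) - 4093676)/(V(664) - 2125271) = (-1 - 4093676)/(664*(377 + 664) - 2125271) = -4093677/(664*1041 - 2125271) = -4093677/(691224 - 2125271) = -4093677/(-1434047) = -4093677*(-1/1434047) = 4093677/1434047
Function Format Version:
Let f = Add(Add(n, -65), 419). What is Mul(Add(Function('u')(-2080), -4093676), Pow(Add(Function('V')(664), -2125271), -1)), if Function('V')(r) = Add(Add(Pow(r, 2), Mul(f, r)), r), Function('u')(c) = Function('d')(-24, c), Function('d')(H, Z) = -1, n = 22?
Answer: Rational(4093677, 1434047) ≈ 2.8546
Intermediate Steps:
f = 376 (f = Add(Add(22, -65), 419) = Add(-43, 419) = 376)
Function('u')(c) = -1
Function('V')(r) = Add(Pow(r, 2), Mul(377, r)) (Function('V')(r) = Add(Add(Pow(r, 2), Mul(376, r)), r) = Add(Pow(r, 2), Mul(377, r)))
Mul(Add(Function('u')(-2080), -4093676), Pow(Add(Function('V')(664), -2125271), -1)) = Mul(Add(-1, -4093676), Pow(Add(Mul(664, Add(377, 664)), -2125271), -1)) = Mul(-4093677, Pow(Add(Mul(664, 1041), -2125271), -1)) = Mul(-4093677, Pow(Add(691224, -2125271), -1)) = Mul(-4093677, Pow(-1434047, -1)) = Mul(-4093677, Rational(-1, 1434047)) = Rational(4093677, 1434047)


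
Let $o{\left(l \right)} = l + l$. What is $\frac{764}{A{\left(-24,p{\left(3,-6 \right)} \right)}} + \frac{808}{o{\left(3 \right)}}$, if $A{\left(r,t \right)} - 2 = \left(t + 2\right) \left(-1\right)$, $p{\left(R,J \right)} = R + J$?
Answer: $\frac{1168}{3} \approx 389.33$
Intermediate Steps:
$p{\left(R,J \right)} = J + R$
$o{\left(l \right)} = 2 l$
$A{\left(r,t \right)} = - t$ ($A{\left(r,t \right)} = 2 + \left(t + 2\right) \left(-1\right) = 2 + \left(2 + t\right) \left(-1\right) = 2 - \left(2 + t\right) = - t$)
$\frac{764}{A{\left(-24,p{\left(3,-6 \right)} \right)}} + \frac{808}{o{\left(3 \right)}} = \frac{764}{\left(-1\right) \left(-6 + 3\right)} + \frac{808}{2 \cdot 3} = \frac{764}{\left(-1\right) \left(-3\right)} + \frac{808}{6} = \frac{764}{3} + 808 \cdot \frac{1}{6} = 764 \cdot \frac{1}{3} + \frac{404}{3} = \frac{764}{3} + \frac{404}{3} = \frac{1168}{3}$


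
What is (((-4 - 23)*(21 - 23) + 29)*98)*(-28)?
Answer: -227752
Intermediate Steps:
(((-4 - 23)*(21 - 23) + 29)*98)*(-28) = ((-27*(-2) + 29)*98)*(-28) = ((54 + 29)*98)*(-28) = (83*98)*(-28) = 8134*(-28) = -227752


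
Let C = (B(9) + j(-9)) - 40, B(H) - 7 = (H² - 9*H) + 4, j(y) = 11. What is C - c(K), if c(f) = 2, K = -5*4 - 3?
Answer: -20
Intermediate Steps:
K = -23 (K = -20 - 3 = -23)
B(H) = 11 + H² - 9*H (B(H) = 7 + ((H² - 9*H) + 4) = 7 + (4 + H² - 9*H) = 11 + H² - 9*H)
C = -18 (C = ((11 + 9² - 9*9) + 11) - 40 = ((11 + 81 - 81) + 11) - 40 = (11 + 11) - 40 = 22 - 40 = -18)
C - c(K) = -18 - 1*2 = -18 - 2 = -20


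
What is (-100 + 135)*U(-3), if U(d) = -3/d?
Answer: 35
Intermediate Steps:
(-100 + 135)*U(-3) = (-100 + 135)*(-3/(-3)) = 35*(-3*(-⅓)) = 35*1 = 35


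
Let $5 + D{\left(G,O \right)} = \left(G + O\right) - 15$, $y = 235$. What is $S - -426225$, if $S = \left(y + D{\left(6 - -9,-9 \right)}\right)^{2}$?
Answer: $475066$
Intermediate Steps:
$D{\left(G,O \right)} = -20 + G + O$ ($D{\left(G,O \right)} = -5 - \left(15 - G - O\right) = -5 + \left(-15 + G + O\right) = -20 + G + O$)
$S = 48841$ ($S = \left(235 - 14\right)^{2} = 221^{2} = 48841$)
$S - -426225 = 48841 - -426225 = 48841 + 426225 = 475066$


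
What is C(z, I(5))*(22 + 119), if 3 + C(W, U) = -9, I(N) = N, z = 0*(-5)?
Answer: -1692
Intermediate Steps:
z = 0
C(W, U) = -12 (C(W, U) = -3 - 9 = -12)
C(z, I(5))*(22 + 119) = -12*(22 + 119) = -12*141 = -1692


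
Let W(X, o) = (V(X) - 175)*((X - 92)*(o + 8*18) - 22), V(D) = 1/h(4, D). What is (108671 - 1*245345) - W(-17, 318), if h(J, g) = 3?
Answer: -26809142/3 ≈ -8.9364e+6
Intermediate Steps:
V(D) = ⅓ (V(D) = 1/3 = ⅓)
W(X, o) = 11528/3 - 524*(-92 + X)*(144 + o)/3 (W(X, o) = (⅓ - 175)*((X - 92)*(o + 8*18) - 22) = -524*((-92 + X)*(o + 144) - 22)/3 = -524*((-92 + X)*(144 + o) - 22)/3 = -524*(-22 + (-92 + X)*(144 + o))/3 = 11528/3 - 524*(-92 + X)*(144 + o)/3)
(108671 - 1*245345) - W(-17, 318) = (108671 - 1*245345) - (6953480/3 - 25152*(-17) + (48208/3)*318 - 524/3*(-17)*318) = (108671 - 245345) - (6953480/3 + 427584 + 5110048 + 944248) = -136674 - 1*26399120/3 = -136674 - 26399120/3 = -26809142/3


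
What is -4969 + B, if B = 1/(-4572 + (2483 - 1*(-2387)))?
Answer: -1480761/298 ≈ -4969.0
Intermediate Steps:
B = 1/298 (B = 1/(-4572 + (2483 + 2387)) = 1/(-4572 + 4870) = 1/298 ≈ 0.0033557)
-4969 + B = -4969 + 1/298 = -1480761/298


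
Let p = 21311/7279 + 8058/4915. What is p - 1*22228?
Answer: -795071865233/35776285 ≈ -22223.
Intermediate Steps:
p = 163397747/35776285 (p = 21311*(1/7279) + 8058*(1/4915) = 21311/7279 + 8058/4915 = 163397747/35776285 ≈ 4.5672)
p - 1*22228 = 163397747/35776285 - 1*22228 = 163397747/35776285 - 22228 = -795071865233/35776285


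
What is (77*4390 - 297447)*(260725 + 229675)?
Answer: 19901903200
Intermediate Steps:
(77*4390 - 297447)*(260725 + 229675) = (338030 - 297447)*490400 = 40583*490400 = 19901903200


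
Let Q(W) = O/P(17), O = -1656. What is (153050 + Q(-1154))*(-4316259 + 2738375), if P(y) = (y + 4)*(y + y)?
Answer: -4105355271688/17 ≈ -2.4149e+11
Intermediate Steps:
P(y) = 2*y*(4 + y) (P(y) = (4 + y)*(2*y) = 2*y*(4 + y))
Q(W) = -276/119 (Q(W) = -1656*1/(34*(4 + 17)) = -1656/(2*17*21) = -1656/714 = -1656*1/714 = -276/119)
(153050 + Q(-1154))*(-4316259 + 2738375) = (153050 - 276/119)*(-4316259 + 2738375) = (18212674/119)*(-1577884) = -4105355271688/17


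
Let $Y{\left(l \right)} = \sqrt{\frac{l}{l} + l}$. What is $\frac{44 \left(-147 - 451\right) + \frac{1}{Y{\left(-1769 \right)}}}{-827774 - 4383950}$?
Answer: $\frac{6578}{1302931} + \frac{i \sqrt{442}}{4607164016} \approx 0.0050486 + 4.5633 \cdot 10^{-9} i$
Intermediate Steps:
$Y{\left(l \right)} = \sqrt{1 + l}$
$\frac{44 \left(-147 - 451\right) + \frac{1}{Y{\left(-1769 \right)}}}{-827774 - 4383950} = \frac{44 \left(-147 - 451\right) + \frac{1}{\sqrt{1 - 1769}}}{-827774 - 4383950} = \frac{44 \left(-598\right) + \frac{1}{\sqrt{-1768}}}{-5211724} = \left(-26312 + \frac{1}{2 i \sqrt{442}}\right) \left(- \frac{1}{5211724}\right) = \left(-26312 - \frac{i \sqrt{442}}{884}\right) \left(- \frac{1}{5211724}\right) = \frac{6578}{1302931} + \frac{i \sqrt{442}}{4607164016}$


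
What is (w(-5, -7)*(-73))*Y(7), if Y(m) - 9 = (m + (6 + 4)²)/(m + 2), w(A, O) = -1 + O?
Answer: 109792/9 ≈ 12199.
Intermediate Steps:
Y(m) = 9 + (100 + m)/(2 + m) (Y(m) = 9 + (m + (6 + 4)²)/(m + 2) = 9 + (m + 10²)/(2 + m) = 9 + (m + 100)/(2 + m) = 9 + (100 + m)/(2 + m))
(w(-5, -7)*(-73))*Y(7) = ((-1 - 7)*(-73))*(2*(59 + 5*7)/(2 + 7)) = (-8*(-73))*(2*(59 + 35)/9) = 584*(2*(⅑)*94) = 584*(188/9) = 109792/9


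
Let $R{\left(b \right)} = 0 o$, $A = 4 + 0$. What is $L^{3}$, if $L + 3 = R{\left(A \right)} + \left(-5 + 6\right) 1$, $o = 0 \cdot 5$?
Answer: $-8$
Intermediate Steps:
$o = 0$
$A = 4$
$R{\left(b \right)} = 0$ ($R{\left(b \right)} = 0 \cdot 0 = 0$)
$L = -2$ ($L = -3 + \left(0 + \left(-5 + 6\right) 1\right) = -3 + \left(0 + 1 \cdot 1\right) = -3 + \left(0 + 1\right) = -3 + 1 = -2$)
$L^{3} = \left(-2\right)^{3} = -8$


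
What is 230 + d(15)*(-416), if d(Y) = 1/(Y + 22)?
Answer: 8094/37 ≈ 218.76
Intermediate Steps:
d(Y) = 1/(22 + Y)
230 + d(15)*(-416) = 230 - 416/(22 + 15) = 230 - 416/37 = 8094/37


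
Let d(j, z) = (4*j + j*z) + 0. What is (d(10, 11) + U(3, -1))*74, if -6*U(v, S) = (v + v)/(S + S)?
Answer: 11137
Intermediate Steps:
U(v, S) = -v/(6*S) (U(v, S) = -(v + v)/(6*(S + S)) = -2*v/(6*(2*S)) = -2*v*1/(2*S)/6 = -v/(6*S))
d(j, z) = 4*j + j*z
(d(10, 11) + U(3, -1))*74 = (10*(4 + 11) - 1/6*3/(-1))*74 = (10*15 - 1/6*3*(-1))*74 = (150 + 1/2)*74 = (301/2)*74 = 11137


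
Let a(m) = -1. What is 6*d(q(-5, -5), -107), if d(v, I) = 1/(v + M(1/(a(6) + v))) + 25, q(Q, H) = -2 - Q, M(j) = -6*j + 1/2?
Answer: 162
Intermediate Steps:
M(j) = ½ - 6*j (M(j) = -6*j + ½ = ½ - 6*j)
d(v, I) = 25 + 1/(½ + v - 6/(-1 + v)) (d(v, I) = 1/(v + (½ - 6/(-1 + v))) + 25 = 1/(½ + v - 6/(-1 + v)) + 25 = 25 + 1/(½ + v - 6/(-1 + v)))
6*d(q(-5, -5), -107) = 6*((-327 - 23*(-2 - 1*(-5)) + 50*(-2 - 1*(-5))²)/(-13 - (-2 - 1*(-5)) + 2*(-2 - 1*(-5))²)) = 6*((-327 - 23*(-2 + 5) + 50*(-2 + 5)²)/(-13 - (-2 + 5) + 2*(-2 + 5)²)) = 6*((-327 - 23*3 + 50*3²)/(-13 - 1*3 + 2*3²)) = 6*((-327 - 69 + 50*9)/(-13 - 3 + 2*9)) = 6*((-327 - 69 + 450)/(-13 - 3 + 18)) = 6*(54/2) = 6*((½)*54) = 6*27 = 162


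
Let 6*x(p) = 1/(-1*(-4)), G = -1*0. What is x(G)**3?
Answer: 1/13824 ≈ 7.2338e-5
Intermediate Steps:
G = 0
x(p) = 1/24 (x(p) = (1/(-1*(-4)))/6 = (1/4)/6 = (1*(1/4))/6 = (1/6)*(1/4) = 1/24)
x(G)**3 = (1/24)**3 = 1/13824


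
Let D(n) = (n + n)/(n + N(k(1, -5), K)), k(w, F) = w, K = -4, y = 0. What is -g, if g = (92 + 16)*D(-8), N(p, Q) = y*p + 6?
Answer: -864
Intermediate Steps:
N(p, Q) = 6 (N(p, Q) = 0*p + 6 = 0 + 6 = 6)
D(n) = 2*n/(6 + n) (D(n) = (n + n)/(n + 6) = (2*n)/(6 + n) = 2*n/(6 + n))
g = 864 (g = (92 + 16)*(2*(-8)/(6 - 8)) = 108*(2*(-8)/(-2)) = 108*(2*(-8)*(-1/2)) = 108*8 = 864)
-g = -1*864 = -864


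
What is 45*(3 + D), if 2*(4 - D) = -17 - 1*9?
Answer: 900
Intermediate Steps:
D = 17 (D = 4 - (-17 - 1*9)/2 = 4 - (-17 - 9)/2 = 4 - 1/2*(-26) = 4 + 13 = 17)
45*(3 + D) = 45*(3 + 17) = 45*20 = 900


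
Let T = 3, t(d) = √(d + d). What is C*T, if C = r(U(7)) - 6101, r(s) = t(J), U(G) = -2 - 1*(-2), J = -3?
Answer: -18303 + 3*I*√6 ≈ -18303.0 + 7.3485*I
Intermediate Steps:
U(G) = 0 (U(G) = -2 + 2 = 0)
t(d) = √2*√d (t(d) = √(2*d) = √2*√d)
r(s) = I*√6 (r(s) = √2*√(-3) = √2*(I*√3) = I*√6)
C = -6101 + I*√6 (C = I*√6 - 6101 = -6101 + I*√6 ≈ -6101.0 + 2.4495*I)
C*T = (-6101 + I*√6)*3 = -18303 + 3*I*√6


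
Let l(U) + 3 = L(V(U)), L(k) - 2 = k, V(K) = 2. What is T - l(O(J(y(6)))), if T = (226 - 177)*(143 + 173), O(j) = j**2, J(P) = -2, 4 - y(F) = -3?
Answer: 15483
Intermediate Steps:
y(F) = 7 (y(F) = 4 - 1*(-3) = 4 + 3 = 7)
L(k) = 2 + k
l(U) = 1 (l(U) = -3 + (2 + 2) = -3 + 4 = 1)
T = 15484 (T = 49*316 = 15484)
T - l(O(J(y(6)))) = 15484 - 1*1 = 15484 - 1 = 15483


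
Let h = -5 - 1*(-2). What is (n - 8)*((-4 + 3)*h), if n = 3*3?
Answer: 3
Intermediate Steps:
n = 9
h = -3 (h = -5 + 2 = -3)
(n - 8)*((-4 + 3)*h) = (9 - 8)*((-4 + 3)*(-3)) = 1*(-1*(-3)) = 1*3 = 3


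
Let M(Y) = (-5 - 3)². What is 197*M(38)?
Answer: 12608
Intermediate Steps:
M(Y) = 64 (M(Y) = (-8)² = 64)
197*M(38) = 197*64 = 12608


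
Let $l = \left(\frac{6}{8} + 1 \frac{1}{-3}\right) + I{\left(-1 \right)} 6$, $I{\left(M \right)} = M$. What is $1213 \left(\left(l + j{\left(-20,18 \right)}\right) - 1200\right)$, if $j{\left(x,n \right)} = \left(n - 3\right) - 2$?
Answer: $- \frac{17359243}{12} \approx -1.4466 \cdot 10^{6}$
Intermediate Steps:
$j{\left(x,n \right)} = -5 + n$ ($j{\left(x,n \right)} = \left(-3 + n\right) - 2 = -5 + n$)
$l = - \frac{67}{12}$ ($l = \left(\frac{6}{8} + 1 \frac{1}{-3}\right) - 6 = \left(6 \cdot \frac{1}{8} + 1 \left(- \frac{1}{3}\right)\right) - 6 = \left(\frac{3}{4} - \frac{1}{3}\right) - 6 = \frac{5}{12} - 6 = - \frac{67}{12} \approx -5.5833$)
$1213 \left(\left(l + j{\left(-20,18 \right)}\right) - 1200\right) = 1213 \left(\left(- \frac{67}{12} + \left(-5 + 18\right)\right) - 1200\right) = 1213 \left(\left(- \frac{67}{12} + 13\right) - 1200\right) = 1213 \left(\frac{89}{12} - 1200\right) = 1213 \left(- \frac{14311}{12}\right) = - \frac{17359243}{12}$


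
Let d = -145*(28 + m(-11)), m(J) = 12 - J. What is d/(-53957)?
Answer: 7395/53957 ≈ 0.13705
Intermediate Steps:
d = -7395 (d = -145*(28 + (12 - 1*(-11))) = -145*(28 + (12 + 11)) = -145*(28 + 23) = -145*51 = -7395)
d/(-53957) = -7395/(-53957) = -7395*(-1/53957) = 7395/53957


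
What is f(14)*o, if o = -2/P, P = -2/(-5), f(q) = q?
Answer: -70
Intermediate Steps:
P = ⅖ (P = -2*(-⅕) = ⅖ ≈ 0.40000)
o = -5 (o = -2/⅖ = -2*5/2 = -5)
f(14)*o = 14*(-5) = -70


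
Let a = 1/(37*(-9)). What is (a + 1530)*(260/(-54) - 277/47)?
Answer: -6923446021/422577 ≈ -16384.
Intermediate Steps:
a = -1/333 (a = 1/(-333) = -1/333 ≈ -0.0030030)
(a + 1530)*(260/(-54) - 277/47) = (-1/333 + 1530)*(260/(-54) - 277/47) = 509489*(260*(-1/54) - 277*1/47)/333 = 509489*(-130/27 - 277/47)/333 = (509489/333)*(-13589/1269) = -6923446021/422577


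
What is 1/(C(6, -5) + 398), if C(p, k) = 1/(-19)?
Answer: 19/7561 ≈ 0.0025129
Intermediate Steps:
C(p, k) = -1/19
1/(C(6, -5) + 398) = 1/(-1/19 + 398) = 1/(7561/19) = 19/7561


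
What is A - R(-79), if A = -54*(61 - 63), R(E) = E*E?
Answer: -6133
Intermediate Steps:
R(E) = E²
A = 108 (A = -54*(-2) = 108)
A - R(-79) = 108 - 1*(-79)² = 108 - 1*6241 = 108 - 6241 = -6133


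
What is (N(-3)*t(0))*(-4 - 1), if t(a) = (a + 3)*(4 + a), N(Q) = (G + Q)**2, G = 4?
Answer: -60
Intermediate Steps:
N(Q) = (4 + Q)**2
t(a) = (3 + a)*(4 + a)
(N(-3)*t(0))*(-4 - 1) = ((4 - 3)**2*(12 + 0**2 + 7*0))*(-4 - 1) = (1**2*(12 + 0 + 0))*(-5) = (1*12)*(-5) = 12*(-5) = -60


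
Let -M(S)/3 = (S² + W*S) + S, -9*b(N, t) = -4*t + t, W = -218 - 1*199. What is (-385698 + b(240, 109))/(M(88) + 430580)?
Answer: -1156985/1551516 ≈ -0.74571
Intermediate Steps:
W = -417 (W = -218 - 199 = -417)
b(N, t) = t/3 (b(N, t) = -(-4*t + t)/9 = -(-1)*t/3 = t/3)
M(S) = -3*S² + 1248*S (M(S) = -3*((S² - 417*S) + S) = -3*(S² - 416*S) = -3*S² + 1248*S)
(-385698 + b(240, 109))/(M(88) + 430580) = (-385698 + (⅓)*109)/(3*88*(416 - 1*88) + 430580) = (-385698 + 109/3)/(3*88*(416 - 88) + 430580) = -1156985/(3*(3*88*328 + 430580)) = -1156985/(3*(86592 + 430580)) = -1156985/3/517172 = -1156985/3*1/517172 = -1156985/1551516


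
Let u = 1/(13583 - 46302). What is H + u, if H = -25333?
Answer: -828870428/32719 ≈ -25333.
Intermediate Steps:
u = -1/32719 (u = 1/(-32719) = -1/32719 ≈ -3.0563e-5)
H + u = -25333 - 1/32719 = -828870428/32719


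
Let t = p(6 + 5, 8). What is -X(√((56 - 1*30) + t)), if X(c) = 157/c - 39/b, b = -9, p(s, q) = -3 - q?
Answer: -13/3 - 157*√15/15 ≈ -44.871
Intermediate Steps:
t = -11 (t = -3 - 1*8 = -3 - 8 = -11)
X(c) = 13/3 + 157/c (X(c) = 157/c - 39/(-9) = 157/c - 39*(-⅑) = 157/c + 13/3 = 13/3 + 157/c)
-X(√((56 - 1*30) + t)) = -(13/3 + 157/(√((56 - 1*30) - 11))) = -(13/3 + 157/(√((56 - 30) - 11))) = -(13/3 + 157/(√(26 - 11))) = -(13/3 + 157/(√15)) = -(13/3 + 157*(√15/15)) = -(13/3 + 157*√15/15) = -13/3 - 157*√15/15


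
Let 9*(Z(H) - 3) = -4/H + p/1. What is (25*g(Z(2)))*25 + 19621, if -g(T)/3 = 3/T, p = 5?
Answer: 35867/2 ≈ 17934.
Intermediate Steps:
Z(H) = 32/9 - 4/(9*H) (Z(H) = 3 + (-4/H + 5/1)/9 = 3 + (-4/H + 5*1)/9 = 3 + (-4/H + 5)/9 = 3 + (5 - 4/H)/9 = 3 + (5/9 - 4/(9*H)) = 32/9 - 4/(9*H))
g(T) = -9/T
(25*g(Z(2)))*25 + 19621 = (25*(-9*9/(2*(-1 + 8*2))))*25 + 19621 = (25*(-9*9/(2*(-1 + 16))))*25 + 19621 = (25*(-9/((4/9)*(½)*15)))*25 + 19621 = (25*(-9/10/3))*25 + 19621 = (25*(-9*3/10))*25 + 19621 = (25*(-27/10))*25 + 19621 = -135/2*25 + 19621 = -3375/2 + 19621 = 35867/2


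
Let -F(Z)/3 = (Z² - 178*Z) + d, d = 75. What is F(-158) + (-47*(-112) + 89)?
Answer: -154136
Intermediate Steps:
F(Z) = -225 - 3*Z² + 534*Z (F(Z) = -3*((Z² - 178*Z) + 75) = -3*(75 + Z² - 178*Z) = -225 - 3*Z² + 534*Z)
F(-158) + (-47*(-112) + 89) = (-225 - 3*(-158)² + 534*(-158)) + (-47*(-112) + 89) = (-225 - 3*24964 - 84372) + (5264 + 89) = (-225 - 74892 - 84372) + 5353 = -159489 + 5353 = -154136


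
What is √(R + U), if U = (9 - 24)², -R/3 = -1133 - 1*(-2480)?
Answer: 6*I*√106 ≈ 61.774*I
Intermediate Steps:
R = -4041 (R = -3*(-1133 - 1*(-2480)) = -3*(-1133 + 2480) = -3*1347 = -4041)
U = 225 (U = (-15)² = 225)
√(R + U) = √(-4041 + 225) = √(-3816) = 6*I*√106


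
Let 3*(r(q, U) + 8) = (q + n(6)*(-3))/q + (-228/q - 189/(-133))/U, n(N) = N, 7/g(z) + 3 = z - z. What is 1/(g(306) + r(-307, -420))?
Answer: -349980/3493561 ≈ -0.10018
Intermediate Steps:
g(z) = -7/3 (g(z) = 7/(-3 + (z - z)) = 7/(-3 + 0) = 7/(-3) = 7*(-⅓) = -7/3)
r(q, U) = -8 + (27/19 - 228/q)/(3*U) + (-18 + q)/(3*q) (r(q, U) = -8 + ((q + 6*(-3))/q + (-228/q - 189/(-133))/U)/3 = -8 + ((q - 18)/q + (-228/q - 189*(-1/133))/U)/3 = -8 + ((-18 + q)/q + (-228/q + 27/19)/U)/3 = -8 + ((-18 + q)/q + (27/19 - 228/q)/U)/3 = -8 + ((27/19 - 228/q)/U + (-18 + q)/q)/3 = -8 + ((27/19 - 228/q)/(3*U) + (-18 + q)/(3*q)) = -8 + (27/19 - 228/q)/(3*U) + (-18 + q)/(3*q))
1/(g(306) + r(-307, -420)) = 1/(-7/3 + (-23/3 - 6/(-307) + (9/19)/(-420) - 76/(-420*(-307)))) = 1/(-7/3 + (-23/3 - 6*(-1/307) + (9/19)*(-1/420) - 76*(-1/420)*(-1/307))) = 1/(-7/3 + (-23/3 + 6/307 - 3/2660 - 19/32235)) = 1/(-7/3 - 2676941/349980) = 1/(-3493561/349980) = -349980/3493561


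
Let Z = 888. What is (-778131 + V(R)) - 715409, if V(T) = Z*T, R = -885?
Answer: -2279420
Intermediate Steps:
V(T) = 888*T
(-778131 + V(R)) - 715409 = (-778131 + 888*(-885)) - 715409 = (-778131 - 785880) - 715409 = -1564011 - 715409 = -2279420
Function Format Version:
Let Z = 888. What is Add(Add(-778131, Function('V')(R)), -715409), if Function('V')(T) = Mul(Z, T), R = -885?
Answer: -2279420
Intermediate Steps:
Function('V')(T) = Mul(888, T)
Add(Add(-778131, Function('V')(R)), -715409) = Add(Add(-778131, Mul(888, -885)), -715409) = Add(Add(-778131, -785880), -715409) = Add(-1564011, -715409) = -2279420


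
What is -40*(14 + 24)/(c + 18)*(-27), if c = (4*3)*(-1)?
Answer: 6840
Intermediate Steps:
c = -12 (c = 12*(-1) = -12)
-40*(14 + 24)/(c + 18)*(-27) = -40*(14 + 24)/(-12 + 18)*(-27) = -1520/6*(-27) = -40*19/3*(-27) = -760/3*(-27) = 6840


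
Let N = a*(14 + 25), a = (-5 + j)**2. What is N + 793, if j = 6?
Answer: 832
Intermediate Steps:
a = 1 (a = (-5 + 6)**2 = 1**2 = 1)
N = 39 (N = 1*(14 + 25) = 1*39 = 39)
N + 793 = 39 + 793 = 832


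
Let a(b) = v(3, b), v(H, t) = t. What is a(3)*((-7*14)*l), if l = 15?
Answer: -4410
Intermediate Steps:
a(b) = b
a(3)*((-7*14)*l) = 3*(-7*14*15) = 3*(-98*15) = 3*(-1470) = -4410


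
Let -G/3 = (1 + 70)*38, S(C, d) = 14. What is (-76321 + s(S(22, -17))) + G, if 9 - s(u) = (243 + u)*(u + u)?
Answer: -91602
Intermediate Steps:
s(u) = 9 - 2*u*(243 + u) (s(u) = 9 - (243 + u)*(u + u) = 9 - (243 + u)*2*u = 9 - 2*u*(243 + u))
G = -8094 (G = -3*(1 + 70)*38 = -213*38 = -3*2698 = -8094)
(-76321 + s(S(22, -17))) + G = (-76321 + (9 - 486*14 - 2*14²)) - 8094 = (-76321 + (9 - 6804 - 2*196)) - 8094 = (-76321 + (9 - 6804 - 392)) - 8094 = (-76321 - 7187) - 8094 = -83508 - 8094 = -91602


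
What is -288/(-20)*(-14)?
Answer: -1008/5 ≈ -201.60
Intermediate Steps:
-288/(-20)*(-14) = -288*(-1)/20*(-14) = -16*(-9/10)*(-14) = (72/5)*(-14) = -1008/5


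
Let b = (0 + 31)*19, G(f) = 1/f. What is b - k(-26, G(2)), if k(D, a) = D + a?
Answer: 1229/2 ≈ 614.50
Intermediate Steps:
b = 589 (b = 31*19 = 589)
b - k(-26, G(2)) = 589 - (-26 + 1/2) = 589 - (-26 + ½) = 589 - 1*(-51/2) = 589 + 51/2 = 1229/2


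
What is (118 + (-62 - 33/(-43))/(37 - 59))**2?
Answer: 13055576121/894916 ≈ 14589.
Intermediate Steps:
(118 + (-62 - 33/(-43))/(37 - 59))**2 = (118 + (-62 - 33*(-1/43))/(-22))**2 = (118 + (-62 + 33/43)*(-1/22))**2 = (118 - 2633/43*(-1/22))**2 = (118 + 2633/946)**2 = (114261/946)**2 = 13055576121/894916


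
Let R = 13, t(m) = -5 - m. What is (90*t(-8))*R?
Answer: 3510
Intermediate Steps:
(90*t(-8))*R = (90*(-5 - 1*(-8)))*13 = (90*(-5 + 8))*13 = (90*3)*13 = 270*13 = 3510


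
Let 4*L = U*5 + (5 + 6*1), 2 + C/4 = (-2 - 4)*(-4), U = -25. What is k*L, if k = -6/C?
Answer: 171/88 ≈ 1.9432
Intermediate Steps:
C = 88 (C = -8 + 4*((-2 - 4)*(-4)) = -8 + 4*(-6*(-4)) = -8 + 4*24 = -8 + 96 = 88)
L = -57/2 (L = (-25*5 + (5 + 6*1))/4 = (-125 + (5 + 6))/4 = (-125 + 11)/4 = (¼)*(-114) = -57/2 ≈ -28.500)
k = -3/44 (k = -6/88 = -6*1/88 = -3/44 ≈ -0.068182)
k*L = -3/44*(-57/2) = 171/88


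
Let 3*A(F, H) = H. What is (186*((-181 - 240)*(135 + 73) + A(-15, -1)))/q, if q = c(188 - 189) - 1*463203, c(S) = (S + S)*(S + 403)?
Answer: 16287710/464007 ≈ 35.102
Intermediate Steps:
c(S) = 2*S*(403 + S) (c(S) = (2*S)*(403 + S) = 2*S*(403 + S))
A(F, H) = H/3
q = -464007 (q = 2*(188 - 189)*(403 + (188 - 189)) - 1*463203 = 2*(-1)*(403 - 1) - 463203 = 2*(-1)*402 - 463203 = -804 - 463203 = -464007)
(186*((-181 - 240)*(135 + 73) + A(-15, -1)))/q = (186*((-181 - 240)*(135 + 73) + (⅓)*(-1)))/(-464007) = (186*(-421*208 - ⅓))*(-1/464007) = (186*(-87568 - ⅓))*(-1/464007) = (186*(-262705/3))*(-1/464007) = -16287710*(-1/464007) = 16287710/464007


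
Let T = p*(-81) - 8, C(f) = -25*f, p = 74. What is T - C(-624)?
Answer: -21602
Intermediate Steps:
T = -6002 (T = 74*(-81) - 8 = -5994 - 8 = -6002)
T - C(-624) = -6002 - (-25)*(-624) = -6002 - 1*15600 = -6002 - 15600 = -21602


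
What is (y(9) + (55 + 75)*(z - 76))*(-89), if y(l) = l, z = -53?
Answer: 1491729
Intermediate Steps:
(y(9) + (55 + 75)*(z - 76))*(-89) = (9 + (55 + 75)*(-53 - 76))*(-89) = (9 + 130*(-129))*(-89) = (9 - 16770)*(-89) = -16761*(-89) = 1491729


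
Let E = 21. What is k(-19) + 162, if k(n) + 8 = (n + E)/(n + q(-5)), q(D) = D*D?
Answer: 463/3 ≈ 154.33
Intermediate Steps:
q(D) = D²
k(n) = -8 + (21 + n)/(25 + n) (k(n) = -8 + (n + 21)/(n + (-5)²) = -8 + (21 + n)/(n + 25) = -8 + (21 + n)/(25 + n))
k(-19) + 162 = (-179 - 7*(-19))/(25 - 19) + 162 = (-179 + 133)/6 + 162 = (⅙)*(-46) + 162 = -23/3 + 162 = 463/3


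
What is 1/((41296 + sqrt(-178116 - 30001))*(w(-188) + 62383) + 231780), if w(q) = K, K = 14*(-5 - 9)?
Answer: 40766764/104714305119229219 - 20729*I*sqrt(208117)/2199000407503813599 ≈ 3.8931e-10 - 4.3004e-12*I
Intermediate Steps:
K = -196 (K = 14*(-14) = -196)
w(q) = -196
1/((41296 + sqrt(-178116 - 30001))*(w(-188) + 62383) + 231780) = 1/((41296 + sqrt(-178116 - 30001))*(-196 + 62383) + 231780) = 1/((41296 + sqrt(-208117))*62187 + 231780) = 1/((41296 + I*sqrt(208117))*62187 + 231780) = 1/((2568074352 + 62187*I*sqrt(208117)) + 231780) = 1/(2568306132 + 62187*I*sqrt(208117))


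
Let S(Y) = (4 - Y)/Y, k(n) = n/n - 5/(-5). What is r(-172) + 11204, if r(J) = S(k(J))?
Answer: 11205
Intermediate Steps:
k(n) = 2 (k(n) = 1 - 5*(-⅕) = 1 + 1 = 2)
S(Y) = (4 - Y)/Y
r(J) = 1 (r(J) = (4 - 1*2)/2 = (4 - 2)/2 = (½)*2 = 1)
r(-172) + 11204 = 1 + 11204 = 11205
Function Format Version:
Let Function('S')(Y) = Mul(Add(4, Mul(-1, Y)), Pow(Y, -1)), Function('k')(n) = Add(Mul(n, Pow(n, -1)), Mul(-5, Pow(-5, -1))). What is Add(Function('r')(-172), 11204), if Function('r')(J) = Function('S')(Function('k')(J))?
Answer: 11205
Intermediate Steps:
Function('k')(n) = 2 (Function('k')(n) = Add(1, Mul(-5, Rational(-1, 5))) = Add(1, 1) = 2)
Function('S')(Y) = Mul(Pow(Y, -1), Add(4, Mul(-1, Y)))
Function('r')(J) = 1 (Function('r')(J) = Mul(Pow(2, -1), Add(4, Mul(-1, 2))) = Mul(Rational(1, 2), Add(4, -2)) = Mul(Rational(1, 2), 2) = 1)
Add(Function('r')(-172), 11204) = Add(1, 11204) = 11205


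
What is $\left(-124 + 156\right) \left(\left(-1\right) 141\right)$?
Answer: $-4512$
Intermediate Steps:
$\left(-124 + 156\right) \left(\left(-1\right) 141\right) = 32 \left(-141\right) = -4512$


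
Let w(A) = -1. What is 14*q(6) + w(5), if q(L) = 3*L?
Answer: 251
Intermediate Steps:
14*q(6) + w(5) = 14*(3*6) - 1 = 14*18 - 1 = 252 - 1 = 251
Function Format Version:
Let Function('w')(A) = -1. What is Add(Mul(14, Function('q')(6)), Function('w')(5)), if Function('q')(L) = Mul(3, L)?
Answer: 251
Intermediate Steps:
Add(Mul(14, Function('q')(6)), Function('w')(5)) = Add(Mul(14, Mul(3, 6)), -1) = Add(Mul(14, 18), -1) = Add(252, -1) = 251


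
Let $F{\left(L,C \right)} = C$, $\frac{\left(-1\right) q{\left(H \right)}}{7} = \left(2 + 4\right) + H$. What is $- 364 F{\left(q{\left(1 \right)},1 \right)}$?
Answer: $-364$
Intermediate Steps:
$q{\left(H \right)} = -42 - 7 H$ ($q{\left(H \right)} = - 7 \left(\left(2 + 4\right) + H\right) = - 7 \left(6 + H\right) = -42 - 7 H$)
$- 364 F{\left(q{\left(1 \right)},1 \right)} = \left(-364\right) 1 = -364$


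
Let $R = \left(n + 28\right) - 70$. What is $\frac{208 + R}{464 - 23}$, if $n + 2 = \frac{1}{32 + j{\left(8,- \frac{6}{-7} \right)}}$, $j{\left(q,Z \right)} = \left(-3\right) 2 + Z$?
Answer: $\frac{30839}{82908} \approx 0.37197$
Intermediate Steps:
$j{\left(q,Z \right)} = -6 + Z$
$n = - \frac{369}{188}$ ($n = -2 + \frac{1}{32 - \left(6 + \frac{6}{-7}\right)} = -2 + \frac{1}{32 - \frac{36}{7}} = -2 + \frac{1}{\frac{188}{7}} = -2 + \frac{7}{188} = - \frac{369}{188} \approx -1.9628$)
$R = - \frac{8265}{188}$ ($R = \left(- \frac{369}{188} + 28\right) - 70 = \frac{4895}{188} - 70 = - \frac{8265}{188} \approx -43.963$)
$\frac{208 + R}{464 - 23} = \frac{208 - \frac{8265}{188}}{464 - 23} = \frac{30839}{188 \cdot 441} = \frac{30839}{188} \cdot \frac{1}{441} = \frac{30839}{82908}$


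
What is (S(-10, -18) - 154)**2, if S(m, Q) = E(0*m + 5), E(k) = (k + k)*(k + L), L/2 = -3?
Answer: 26896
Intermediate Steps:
L = -6 (L = 2*(-3) = -6)
E(k) = 2*k*(-6 + k) (E(k) = (k + k)*(k - 6) = (2*k)*(-6 + k) = 2*k*(-6 + k))
S(m, Q) = -10 (S(m, Q) = 2*(0*m + 5)*(-6 + (0*m + 5)) = 2*(0 + 5)*(-6 + (0 + 5)) = 2*5*(-6 + 5) = 2*5*(-1) = -10)
(S(-10, -18) - 154)**2 = (-10 - 154)**2 = (-164)**2 = 26896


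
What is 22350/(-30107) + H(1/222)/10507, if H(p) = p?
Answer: -7447507399/10032314754 ≈ -0.74235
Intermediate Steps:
22350/(-30107) + H(1/222)/10507 = 22350/(-30107) + 1/(222*10507) = 22350*(-1/30107) + (1/222)*(1/10507) = -22350/30107 + 1/2332554 = -7447507399/10032314754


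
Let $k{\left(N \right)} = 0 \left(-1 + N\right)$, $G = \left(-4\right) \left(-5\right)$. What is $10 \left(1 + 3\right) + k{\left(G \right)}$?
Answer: $40$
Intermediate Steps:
$G = 20$
$k{\left(N \right)} = 0$
$10 \left(1 + 3\right) + k{\left(G \right)} = 10 \left(1 + 3\right) + 0 = 10 \cdot 4 + 0 = 40 + 0 = 40$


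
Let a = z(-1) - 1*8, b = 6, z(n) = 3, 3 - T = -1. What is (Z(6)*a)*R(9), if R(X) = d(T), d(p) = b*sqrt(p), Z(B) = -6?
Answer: 360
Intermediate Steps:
T = 4 (T = 3 - 1*(-1) = 3 + 1 = 4)
d(p) = 6*sqrt(p)
R(X) = 12 (R(X) = 6*sqrt(4) = 6*2 = 12)
a = -5 (a = 3 - 1*8 = 3 - 8 = -5)
(Z(6)*a)*R(9) = -6*(-5)*12 = 30*12 = 360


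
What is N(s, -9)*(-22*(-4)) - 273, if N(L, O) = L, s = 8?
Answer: 431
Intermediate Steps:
N(s, -9)*(-22*(-4)) - 273 = 8*(-22*(-4)) - 273 = 8*88 - 273 = 704 - 273 = 431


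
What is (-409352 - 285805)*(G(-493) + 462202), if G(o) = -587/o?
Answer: -158402765224161/493 ≈ -3.2130e+11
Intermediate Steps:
(-409352 - 285805)*(G(-493) + 462202) = (-409352 - 285805)*(-587/(-493) + 462202) = -695157*(-587*(-1/493) + 462202) = -695157*(587/493 + 462202) = -695157*227866173/493 = -158402765224161/493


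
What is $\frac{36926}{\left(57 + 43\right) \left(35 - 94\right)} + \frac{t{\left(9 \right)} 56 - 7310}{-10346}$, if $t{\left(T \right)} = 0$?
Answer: $- \frac{84726849}{15260350} \approx -5.5521$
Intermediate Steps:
$\frac{36926}{\left(57 + 43\right) \left(35 - 94\right)} + \frac{t{\left(9 \right)} 56 - 7310}{-10346} = \frac{36926}{\left(57 + 43\right) \left(35 - 94\right)} + \frac{0 \cdot 56 - 7310}{-10346} = \frac{36926}{100 \left(-59\right)} + \left(0 - 7310\right) \left(- \frac{1}{10346}\right) = \frac{36926}{-5900} - - \frac{3655}{5173} = 36926 \left(- \frac{1}{5900}\right) + \frac{3655}{5173} = - \frac{18463}{2950} + \frac{3655}{5173} = - \frac{84726849}{15260350}$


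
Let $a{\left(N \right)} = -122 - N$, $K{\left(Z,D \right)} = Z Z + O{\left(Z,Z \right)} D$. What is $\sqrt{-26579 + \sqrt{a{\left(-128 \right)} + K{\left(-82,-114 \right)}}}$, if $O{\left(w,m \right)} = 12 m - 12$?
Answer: $\sqrt{-26579 + 11 \sqrt{994}} \approx 161.96 i$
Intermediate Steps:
$O{\left(w,m \right)} = -12 + 12 m$
$K{\left(Z,D \right)} = Z^{2} + D \left(-12 + 12 Z\right)$ ($K{\left(Z,D \right)} = Z Z + \left(-12 + 12 Z\right) D = Z^{2} + D \left(-12 + 12 Z\right)$)
$\sqrt{-26579 + \sqrt{a{\left(-128 \right)} + K{\left(-82,-114 \right)}}} = \sqrt{-26579 + \sqrt{\left(-122 - -128\right) + \left(\left(-82\right)^{2} + 12 \left(-114\right) \left(-1 - 82\right)\right)}} = \sqrt{-26579 + \sqrt{\left(-122 + 128\right) + \left(6724 + 12 \left(-114\right) \left(-83\right)\right)}} = \sqrt{-26579 + \sqrt{6 + \left(6724 + 113544\right)}} = \sqrt{-26579 + \sqrt{6 + 120268}} = \sqrt{-26579 + \sqrt{120274}} = \sqrt{-26579 + 11 \sqrt{994}}$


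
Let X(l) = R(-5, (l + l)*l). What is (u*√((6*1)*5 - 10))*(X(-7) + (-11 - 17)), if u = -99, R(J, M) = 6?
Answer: 4356*√5 ≈ 9740.3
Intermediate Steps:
X(l) = 6
(u*√((6*1)*5 - 10))*(X(-7) + (-11 - 17)) = (-99*√((6*1)*5 - 10))*(6 + (-11 - 17)) = (-99*√(6*5 - 10))*(6 - 28) = -99*√(30 - 10)*(-22) = -198*√5*(-22) = 4356*√5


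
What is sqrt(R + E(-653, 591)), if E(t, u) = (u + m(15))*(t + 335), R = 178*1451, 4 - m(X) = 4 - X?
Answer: sqrt(65570) ≈ 256.07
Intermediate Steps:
m(X) = X (m(X) = 4 - (4 - X) = 4 + (-4 + X) = X)
R = 258278
E(t, u) = (15 + u)*(335 + t) (E(t, u) = (u + 15)*(t + 335) = (15 + u)*(335 + t))
sqrt(R + E(-653, 591)) = sqrt(258278 + (5025 + 15*(-653) + 335*591 - 653*591)) = sqrt(258278 + (5025 - 9795 + 197985 - 385923)) = sqrt(258278 - 192708) = sqrt(65570)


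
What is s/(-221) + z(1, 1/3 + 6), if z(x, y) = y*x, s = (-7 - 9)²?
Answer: 3431/663 ≈ 5.1750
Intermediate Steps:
s = 256 (s = (-16)² = 256)
z(x, y) = x*y
s/(-221) + z(1, 1/3 + 6) = 256/(-221) + 1*(1/3 + 6) = 256*(-1/221) + 1*(⅓ + 6) = -256/221 + 1*(19/3) = -256/221 + 19/3 = 3431/663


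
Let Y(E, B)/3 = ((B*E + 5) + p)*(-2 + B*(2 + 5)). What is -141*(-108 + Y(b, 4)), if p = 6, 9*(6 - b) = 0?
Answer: -369702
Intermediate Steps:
b = 6 (b = 6 - ⅑*0 = 6 + 0 = 6)
Y(E, B) = 3*(-2 + 7*B)*(11 + B*E) (Y(E, B) = 3*(((B*E + 5) + 6)*(-2 + B*(2 + 5))) = 3*(((5 + B*E) + 6)*(-2 + B*7)) = 3*((11 + B*E)*(-2 + 7*B)) = 3*((-2 + 7*B)*(11 + B*E)) = 3*(-2 + 7*B)*(11 + B*E))
-141*(-108 + Y(b, 4)) = -141*(-108 + (-66 + 231*4 - 6*4*6 + 21*6*4²)) = -141*(-108 + (-66 + 924 - 144 + 21*6*16)) = -141*(-108 + (-66 + 924 - 144 + 2016)) = -141*(-108 + 2730) = -141*2622 = -369702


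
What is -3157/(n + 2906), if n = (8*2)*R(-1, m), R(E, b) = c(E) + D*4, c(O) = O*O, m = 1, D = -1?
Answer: -3157/2858 ≈ -1.1046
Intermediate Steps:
c(O) = O²
R(E, b) = -4 + E² (R(E, b) = E² - 1*4 = E² - 4 = -4 + E²)
n = -48 (n = (8*2)*(-4 + (-1)²) = 16*(-4 + 1) = 16*(-3) = -48)
-3157/(n + 2906) = -3157/(-48 + 2906) = -3157/2858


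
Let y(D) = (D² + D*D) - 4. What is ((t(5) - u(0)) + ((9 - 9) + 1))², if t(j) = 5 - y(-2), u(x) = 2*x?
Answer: 4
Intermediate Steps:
y(D) = -4 + 2*D² (y(D) = (D² + D²) - 4 = 2*D² - 4 = -4 + 2*D²)
t(j) = 1 (t(j) = 5 - (-4 + 2*(-2)²) = 5 - (-4 + 2*4) = 5 - (-4 + 8) = 5 - 1*4 = 5 - 4 = 1)
((t(5) - u(0)) + ((9 - 9) + 1))² = ((1 - 2*0) + ((9 - 9) + 1))² = ((1 - 1*0) + (0 + 1))² = ((1 + 0) + 1)² = (1 + 1)² = 2² = 4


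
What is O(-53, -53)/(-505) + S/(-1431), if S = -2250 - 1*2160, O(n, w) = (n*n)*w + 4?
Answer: 23918257/80295 ≈ 297.88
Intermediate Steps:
O(n, w) = 4 + w*n**2 (O(n, w) = n**2*w + 4 = w*n**2 + 4 = 4 + w*n**2)
S = -4410 (S = -2250 - 2160 = -4410)
O(-53, -53)/(-505) + S/(-1431) = (4 - 53*(-53)**2)/(-505) - 4410/(-1431) = (4 - 53*2809)*(-1/505) - 4410*(-1/1431) = (4 - 148877)*(-1/505) + 490/159 = -148873*(-1/505) + 490/159 = 148873/505 + 490/159 = 23918257/80295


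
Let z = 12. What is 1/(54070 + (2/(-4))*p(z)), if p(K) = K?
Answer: 1/54064 ≈ 1.8497e-5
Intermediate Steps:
1/(54070 + (2/(-4))*p(z)) = 1/(54070 + (2/(-4))*12) = 1/(54070 + (2*(-1/4))*12) = 1/(54070 - 1/2*12) = 1/(54070 - 6) = 1/54064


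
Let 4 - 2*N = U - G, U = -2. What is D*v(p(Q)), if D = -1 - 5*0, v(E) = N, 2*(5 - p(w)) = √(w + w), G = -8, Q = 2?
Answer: 1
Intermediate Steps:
p(w) = 5 - √2*√w/2 (p(w) = 5 - √(w + w)/2 = 5 - √2*√w/2)
N = -1 (N = 2 - (-2 - 1*(-8))/2 = 2 - (-2 + 8)/2 = 2 - ½*6 = 2 - 3 = -1)
v(E) = -1
D = -1 (D = -1 + 0 = -1)
D*v(p(Q)) = -1*(-1) = 1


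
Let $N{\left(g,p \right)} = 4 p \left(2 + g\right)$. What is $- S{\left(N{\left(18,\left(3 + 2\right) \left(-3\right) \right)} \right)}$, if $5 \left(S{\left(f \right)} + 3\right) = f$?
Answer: $243$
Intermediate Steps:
$N{\left(g,p \right)} = 4 p \left(2 + g\right)$
$S{\left(f \right)} = -3 + \frac{f}{5}$
$- S{\left(N{\left(18,\left(3 + 2\right) \left(-3\right) \right)} \right)} = - (-3 + \frac{4 \left(3 + 2\right) \left(-3\right) \left(2 + 18\right)}{5}) = - (-3 + \frac{4 \cdot 5 \left(-3\right) 20}{5}) = - (-3 + \frac{4 \left(-15\right) 20}{5}) = - (-3 + \frac{1}{5} \left(-1200\right)) = - (-3 - 240) = \left(-1\right) \left(-243\right) = 243$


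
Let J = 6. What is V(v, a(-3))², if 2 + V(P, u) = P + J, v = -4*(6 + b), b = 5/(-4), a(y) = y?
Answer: 225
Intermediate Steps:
b = -5/4 (b = 5*(-¼) = -5/4 ≈ -1.2500)
v = -19 (v = -4*(6 - 5/4) = -4*19/4 = -19)
V(P, u) = 4 + P (V(P, u) = -2 + (P + 6) = -2 + (6 + P) = 4 + P)
V(v, a(-3))² = (4 - 19)² = (-15)² = 225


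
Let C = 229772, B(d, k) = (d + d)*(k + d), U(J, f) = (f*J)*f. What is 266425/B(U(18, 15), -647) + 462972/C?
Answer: 128227161047/63335043396 ≈ 2.0246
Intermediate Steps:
U(J, f) = J*f² (U(J, f) = (J*f)*f = J*f²)
B(d, k) = 2*d*(d + k) (B(d, k) = (2*d)*(d + k) = 2*d*(d + k))
266425/B(U(18, 15), -647) + 462972/C = 266425/((2*(18*15²)*(18*15² - 647))) + 462972/229772 = 266425/((2*(18*225)*(18*225 - 647))) + 462972*(1/229772) = 266425/((2*4050*(4050 - 647))) + 115743/57443 = 266425/((2*4050*3403)) + 115743/57443 = 266425/27564300 + 115743/57443 = 266425*(1/27564300) + 115743/57443 = 10657/1102572 + 115743/57443 = 128227161047/63335043396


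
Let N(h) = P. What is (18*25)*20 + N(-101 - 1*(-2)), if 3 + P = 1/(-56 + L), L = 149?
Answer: 836722/93 ≈ 8997.0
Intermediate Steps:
P = -278/93 (P = -3 + 1/(-56 + 149) = -3 + 1/93 = -278/93 ≈ -2.9892)
N(h) = -278/93
(18*25)*20 + N(-101 - 1*(-2)) = (18*25)*20 - 278/93 = 450*20 - 278/93 = 9000 - 278/93 = 836722/93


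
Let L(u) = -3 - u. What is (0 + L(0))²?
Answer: 9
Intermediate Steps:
(0 + L(0))² = (0 + (-3 - 1*0))² = (0 + (-3 + 0))² = (0 - 3)² = (-3)² = 9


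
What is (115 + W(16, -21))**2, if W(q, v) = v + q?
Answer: 12100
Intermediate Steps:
W(q, v) = q + v
(115 + W(16, -21))**2 = (115 + (16 - 21))**2 = (115 - 5)**2 = 110**2 = 12100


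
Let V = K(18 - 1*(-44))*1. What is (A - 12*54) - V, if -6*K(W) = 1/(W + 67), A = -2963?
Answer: -2794913/774 ≈ -3611.0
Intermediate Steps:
K(W) = -1/(6*(67 + W)) (K(W) = -1/(6*(W + 67)) = -1/(6*(67 + W)))
V = -1/774 (V = -1/(402 + 6*(18 - 1*(-44)))*1 = -1/(402 + 6*(18 + 44))*1 = -1/(402 + 6*62)*1 = -1/(402 + 372)*1 = -1/774*1 = -1/774 ≈ -0.0012920)
(A - 12*54) - V = (-2963 - 12*54) - 1*(-1/774) = (-2963 - 1*648) + 1/774 = (-2963 - 648) + 1/774 = -3611 + 1/774 = -2794913/774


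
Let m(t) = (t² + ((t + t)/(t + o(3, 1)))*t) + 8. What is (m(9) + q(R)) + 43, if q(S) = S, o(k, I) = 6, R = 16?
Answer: 794/5 ≈ 158.80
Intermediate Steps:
m(t) = 8 + t² + 2*t²/(6 + t) (m(t) = (t² + ((t + t)/(t + 6))*t) + 8 = (t² + ((2*t)/(6 + t))*t) + 8 = (t² + (2*t/(6 + t))*t) + 8 = (t² + 2*t²/(6 + t)) + 8 = 8 + t² + 2*t²/(6 + t))
(m(9) + q(R)) + 43 = ((48 + 9³ + 8*9 + 8*9²)/(6 + 9) + 16) + 43 = ((48 + 729 + 72 + 8*81)/15 + 16) + 43 = ((48 + 729 + 72 + 648)/15 + 16) + 43 = ((1/15)*1497 + 16) + 43 = (499/5 + 16) + 43 = 579/5 + 43 = 794/5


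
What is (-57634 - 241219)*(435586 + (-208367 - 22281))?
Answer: -61246336114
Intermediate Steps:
(-57634 - 241219)*(435586 + (-208367 - 22281)) = -298853*(435586 - 230648) = -298853*204938 = -61246336114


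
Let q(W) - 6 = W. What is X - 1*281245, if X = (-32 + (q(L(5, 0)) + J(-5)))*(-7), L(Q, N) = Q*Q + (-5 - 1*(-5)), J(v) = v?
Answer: -281203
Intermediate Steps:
L(Q, N) = Q² (L(Q, N) = Q² + (-5 + 5) = Q² + 0 = Q²)
q(W) = 6 + W
X = 42 (X = (-32 + ((6 + 5²) - 5))*(-7) = (-32 + ((6 + 25) - 5))*(-7) = (-32 + (31 - 5))*(-7) = (-32 + 26)*(-7) = -6*(-7) = 42)
X - 1*281245 = 42 - 1*281245 = 42 - 281245 = -281203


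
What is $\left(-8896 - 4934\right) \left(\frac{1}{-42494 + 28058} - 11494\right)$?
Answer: $\frac{382462622425}{2406} \approx 1.5896 \cdot 10^{8}$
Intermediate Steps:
$\left(-8896 - 4934\right) \left(\frac{1}{-42494 + 28058} - 11494\right) = - 13830 \left(\frac{1}{-14436} - 11494\right) = - 13830 \left(- \frac{1}{14436} - 11494\right) = \left(-13830\right) \left(- \frac{165927385}{14436}\right) = \frac{382462622425}{2406}$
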